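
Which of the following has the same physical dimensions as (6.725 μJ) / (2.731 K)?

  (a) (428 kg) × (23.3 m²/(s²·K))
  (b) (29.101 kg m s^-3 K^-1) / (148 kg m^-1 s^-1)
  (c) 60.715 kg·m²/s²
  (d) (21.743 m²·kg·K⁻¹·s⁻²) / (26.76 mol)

Reference: [kg·m²·s⁻²] / [K] = kg·m²·s⁻²·K⁻¹.
Each option:
  (a) [kg] · [m²·s⁻²·K⁻¹] = kg·m²·s⁻²·K⁻¹  ← same
  (b) [kg·m·s⁻³·K⁻¹] / [kg·m⁻¹·s⁻¹] = m²·s⁻²·K⁻¹
  (c) kg·m²·s⁻²
  (d) [kg·m²·s⁻²·K⁻¹] / [mol] = kg·m²·s⁻²·K⁻¹·mol⁻¹
Only (a) matches kg·m²·s⁻²·K⁻¹.

(a)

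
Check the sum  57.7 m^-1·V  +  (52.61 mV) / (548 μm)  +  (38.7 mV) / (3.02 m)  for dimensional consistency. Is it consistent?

Yes

Work out the base dimensions of each:
  57.7 m^-1·V:  V·m⁻¹ = J·C⁻¹·m⁻¹ = kg·m·s⁻³·A⁻¹
  (52.61 mV) / (548 μm):  [kg·m²·s⁻³·A⁻¹] / [m] = kg·m·s⁻³·A⁻¹
  (38.7 mV) / (3.02 m):  [kg·m²·s⁻³·A⁻¹] / [m] = kg·m·s⁻³·A⁻¹
Every term reduces to kg·m·s⁻³·A⁻¹.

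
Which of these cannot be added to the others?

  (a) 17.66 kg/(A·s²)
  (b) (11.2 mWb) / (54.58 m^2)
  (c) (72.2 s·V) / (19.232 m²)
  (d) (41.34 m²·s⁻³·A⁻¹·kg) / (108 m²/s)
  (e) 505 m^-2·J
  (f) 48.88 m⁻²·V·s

Expand each in SI base units:
  (a) kg·s⁻²·A⁻¹
  (b) [kg·m²·s⁻²·A⁻¹] / [m²] = kg·s⁻²·A⁻¹
  (c) [kg·m²·s⁻²·A⁻¹] / [m²] = kg·s⁻²·A⁻¹
  (d) [kg·m²·s⁻³·A⁻¹] / [m²·s⁻¹] = kg·s⁻²·A⁻¹
  (e) J·m⁻² = N·m·m⁻² = kg·s⁻²
  (f) V·s·m⁻² = J·C⁻¹·s·m⁻² = kg·s⁻²·A⁻¹
All reduce to kg·s⁻²·A⁻¹ except (e), which is kg·s⁻².

(e)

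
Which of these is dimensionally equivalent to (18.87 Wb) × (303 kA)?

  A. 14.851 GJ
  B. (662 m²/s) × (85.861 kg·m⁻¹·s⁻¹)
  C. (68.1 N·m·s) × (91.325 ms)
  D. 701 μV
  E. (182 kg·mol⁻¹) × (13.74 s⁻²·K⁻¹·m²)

Reference: [kg·m²·s⁻²·A⁻¹] · [A] = kg·m²·s⁻².
Each option:
  A. J = N·m = kg·m²·s⁻²  ← same
  B. [m²·s⁻¹] · [kg·m⁻¹·s⁻¹] = kg·m·s⁻²
  C. [kg·m²·s⁻¹] · [s] = kg·m²
  D. V = J·C⁻¹ = kg·m²·s⁻³·A⁻¹
  E. [kg·mol⁻¹] · [m²·s⁻²·K⁻¹] = kg·m²·s⁻²·K⁻¹·mol⁻¹
Only A. matches kg·m²·s⁻².

A.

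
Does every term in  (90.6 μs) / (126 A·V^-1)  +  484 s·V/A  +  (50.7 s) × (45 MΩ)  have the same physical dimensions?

Yes

Reduce each to base SI dimensions:
  (90.6 μs) / (126 A·V^-1):  [s] / [kg⁻¹·m⁻²·s³·A²] = kg·m²·s⁻²·A⁻²
  484 s·V/A:  V·s·A⁻¹ = J·C⁻¹·s·A⁻¹ = kg·m²·s⁻²·A⁻²
  (50.7 s) × (45 MΩ):  [s] · [kg·m²·s⁻³·A⁻²] = kg·m²·s⁻²·A⁻²
Every term reduces to kg·m²·s⁻²·A⁻².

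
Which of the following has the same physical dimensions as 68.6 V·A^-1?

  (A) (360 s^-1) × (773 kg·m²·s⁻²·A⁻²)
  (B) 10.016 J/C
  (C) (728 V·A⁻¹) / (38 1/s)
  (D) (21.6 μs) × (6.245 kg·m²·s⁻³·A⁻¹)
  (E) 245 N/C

Reference: V·A⁻¹ = J·C⁻¹·A⁻¹ = kg·m²·s⁻³·A⁻².
Each option:
  (A) [s⁻¹] · [kg·m²·s⁻²·A⁻²] = kg·m²·s⁻³·A⁻²  ← same
  (B) J·C⁻¹ = N·m·(s·A)⁻¹ = kg·m²·s⁻³·A⁻¹
  (C) [kg·m²·s⁻³·A⁻²] / [s⁻¹] = kg·m²·s⁻²·A⁻²
  (D) [s] · [kg·m²·s⁻³·A⁻¹] = kg·m²·s⁻²·A⁻¹
  (E) N·C⁻¹ = kg·m·s⁻²·(s·A)⁻¹ = kg·m·s⁻³·A⁻¹
Only (A) matches kg·m²·s⁻³·A⁻².

(A)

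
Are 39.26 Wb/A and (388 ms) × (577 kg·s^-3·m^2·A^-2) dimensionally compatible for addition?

Work out the base dimensions of each:
  39.26 Wb/A:  Wb·A⁻¹ = V·s·A⁻¹ = kg·m²·s⁻²·A⁻²
  (388 ms) × (577 kg·s^-3·m^2·A^-2):  [s] · [kg·m²·s⁻³·A⁻²] = kg·m²·s⁻²·A⁻²
Both are kg·m²·s⁻²·A⁻², so they have the same dimensions and can be added.

Yes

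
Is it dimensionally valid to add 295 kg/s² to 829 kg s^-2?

Yes

Work out the base dimensions of each:
  295 kg/s²:  kg·s⁻²
  829 kg s^-2:  kg·s⁻²
Both are kg·s⁻², so they have the same dimensions and can be added.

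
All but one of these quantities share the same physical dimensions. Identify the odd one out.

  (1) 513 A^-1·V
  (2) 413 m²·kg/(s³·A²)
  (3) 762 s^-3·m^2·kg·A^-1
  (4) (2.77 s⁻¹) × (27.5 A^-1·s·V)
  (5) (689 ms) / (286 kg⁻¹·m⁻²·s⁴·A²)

Expand each in SI base units:
  (1) V·A⁻¹ = J·C⁻¹·A⁻¹ = kg·m²·s⁻³·A⁻²
  (2) kg·m²·s⁻³·A⁻²
  (3) kg·m²·s⁻³·A⁻¹
  (4) [s⁻¹] · [kg·m²·s⁻²·A⁻²] = kg·m²·s⁻³·A⁻²
  (5) [s] / [kg⁻¹·m⁻²·s⁴·A²] = kg·m²·s⁻³·A⁻²
All reduce to kg·m²·s⁻³·A⁻² except (3), which is kg·m²·s⁻³·A⁻¹.

(3)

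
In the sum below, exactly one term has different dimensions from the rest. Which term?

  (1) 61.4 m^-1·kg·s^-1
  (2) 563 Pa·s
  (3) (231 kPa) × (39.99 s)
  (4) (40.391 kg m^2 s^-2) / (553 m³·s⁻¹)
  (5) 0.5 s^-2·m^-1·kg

(5)

Dimensions:
  (1) kg·m⁻¹·s⁻¹
  (2) Pa·s = N·m⁻²·s = kg·m⁻¹·s⁻¹
  (3) [kg·m⁻¹·s⁻²] · [s] = kg·m⁻¹·s⁻¹
  (4) [kg·m²·s⁻²] / [m³·s⁻¹] = kg·m⁻¹·s⁻¹
  (5) kg·m⁻¹·s⁻²
All reduce to kg·m⁻¹·s⁻¹ except (5), which is kg·m⁻¹·s⁻².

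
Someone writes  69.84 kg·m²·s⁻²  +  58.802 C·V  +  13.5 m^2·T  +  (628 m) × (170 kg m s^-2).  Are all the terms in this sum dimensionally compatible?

Dimensions:
  69.84 kg·m²·s⁻²:  kg·m²·s⁻²
  58.802 C·V:  C·V = s·A·J·C⁻¹ = kg·m²·s⁻²
  13.5 m^2·T:  T·m² = Wb·m⁻²·m² = kg·m²·s⁻²·A⁻¹
  (628 m) × (170 kg m s^-2):  [m] · [kg·m·s⁻²] = kg·m²·s⁻²
The terms do not share a single dimension (kg·m²·s⁻² vs kg·m²·s⁻²·A⁻¹).

No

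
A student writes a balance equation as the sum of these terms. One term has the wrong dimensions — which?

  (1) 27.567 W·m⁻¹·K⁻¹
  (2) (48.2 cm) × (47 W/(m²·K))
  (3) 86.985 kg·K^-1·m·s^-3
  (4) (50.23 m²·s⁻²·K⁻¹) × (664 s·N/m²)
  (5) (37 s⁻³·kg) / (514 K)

(5)

In SI base units:
  (1) W·m⁻¹·K⁻¹ = J·s⁻¹·m⁻¹·K⁻¹ = kg·m·s⁻³·K⁻¹
  (2) [m] · [kg·s⁻³·K⁻¹] = kg·m·s⁻³·K⁻¹
  (3) kg·m·s⁻³·K⁻¹
  (4) [m²·s⁻²·K⁻¹] · [kg·m⁻¹·s⁻¹] = kg·m·s⁻³·K⁻¹
  (5) [kg·s⁻³] / [K] = kg·s⁻³·K⁻¹
All reduce to kg·m·s⁻³·K⁻¹ except (5), which is kg·s⁻³·K⁻¹.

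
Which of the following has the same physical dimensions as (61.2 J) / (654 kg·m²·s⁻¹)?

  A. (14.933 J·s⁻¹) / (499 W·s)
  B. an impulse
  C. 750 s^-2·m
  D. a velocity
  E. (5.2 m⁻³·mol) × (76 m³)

A.

Reference: [kg·m²·s⁻²] / [kg·m²·s⁻¹] = s⁻¹.
Each option:
  A. [kg·m²·s⁻³] / [kg·m²·s⁻²] = s⁻¹  ← same
  B. [impulse] = kg·m·s⁻¹
  C. m·s⁻²
  D. [velocity] = m·s⁻¹
  E. [m⁻³·mol] · [m³] = mol
Only A. matches s⁻¹.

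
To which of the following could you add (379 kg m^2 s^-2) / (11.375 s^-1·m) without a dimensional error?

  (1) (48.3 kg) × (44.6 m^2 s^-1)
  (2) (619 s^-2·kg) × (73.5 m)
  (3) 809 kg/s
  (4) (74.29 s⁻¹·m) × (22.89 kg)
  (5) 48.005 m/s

Reference: [kg·m²·s⁻²] / [m·s⁻¹] = kg·m·s⁻¹.
Each option:
  (1) [kg] · [m²·s⁻¹] = kg·m²·s⁻¹
  (2) [kg·s⁻²] · [m] = kg·m·s⁻²
  (3) kg·s⁻¹
  (4) [m·s⁻¹] · [kg] = kg·m·s⁻¹  ← same
  (5) m·s⁻¹
Only (4) matches kg·m·s⁻¹.

(4)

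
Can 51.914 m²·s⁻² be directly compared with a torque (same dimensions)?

Dimensions:
  51.914 m²·s⁻²:  m²·s⁻²
  a torque:  [torque] = kg·m²·s⁻²
m²·s⁻² ≠ kg·m²·s⁻², so they cannot be added.

No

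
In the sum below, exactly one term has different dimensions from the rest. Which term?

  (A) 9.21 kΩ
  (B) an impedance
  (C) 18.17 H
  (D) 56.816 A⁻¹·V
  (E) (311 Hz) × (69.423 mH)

(C)

Work out the base dimensions of each:
  (A) Ω = V·A⁻¹ = kg·m²·s⁻³·A⁻²
  (B) [impedance] = kg·m²·s⁻³·A⁻²
  (C) H = V·s·A⁻¹ = kg·m²·s⁻²·A⁻²
  (D) V·A⁻¹ = J·C⁻¹·A⁻¹ = kg·m²·s⁻³·A⁻²
  (E) [s⁻¹] · [kg·m²·s⁻²·A⁻²] = kg·m²·s⁻³·A⁻²
All reduce to kg·m²·s⁻³·A⁻² except (C), which is kg·m²·s⁻²·A⁻².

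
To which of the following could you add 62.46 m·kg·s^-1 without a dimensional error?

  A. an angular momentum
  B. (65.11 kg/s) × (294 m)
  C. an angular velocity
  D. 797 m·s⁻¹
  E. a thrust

B.

Reference: kg·m·s⁻¹.
Each option:
  A. [angular momentum] = kg·m²·s⁻¹
  B. [kg·s⁻¹] · [m] = kg·m·s⁻¹  ← same
  C. [angular velocity] = s⁻¹
  D. m·s⁻¹
  E. [thrust] = kg·m·s⁻²
Only B. matches kg·m·s⁻¹.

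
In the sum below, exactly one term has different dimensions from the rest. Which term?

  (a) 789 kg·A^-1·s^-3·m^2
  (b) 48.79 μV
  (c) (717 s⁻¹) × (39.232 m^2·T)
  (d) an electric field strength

Expand each in SI base units:
  (a) kg·m²·s⁻³·A⁻¹
  (b) V = J·C⁻¹ = kg·m²·s⁻³·A⁻¹
  (c) [s⁻¹] · [kg·m²·s⁻²·A⁻¹] = kg·m²·s⁻³·A⁻¹
  (d) [electric field strength] = kg·m·s⁻³·A⁻¹
All reduce to kg·m²·s⁻³·A⁻¹ except (d), which is kg·m·s⁻³·A⁻¹.

(d)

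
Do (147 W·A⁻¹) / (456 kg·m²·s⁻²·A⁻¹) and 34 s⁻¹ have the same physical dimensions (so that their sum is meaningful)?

Yes

Expand each in SI base units:
  (147 W·A⁻¹) / (456 kg·m²·s⁻²·A⁻¹):  [kg·m²·s⁻³·A⁻¹] / [kg·m²·s⁻²·A⁻¹] = s⁻¹
  34 s⁻¹:  s⁻¹
Both are s⁻¹, so they have the same dimensions and can be added.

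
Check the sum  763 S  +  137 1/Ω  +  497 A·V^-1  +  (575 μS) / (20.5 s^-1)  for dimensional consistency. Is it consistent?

Expand each in SI base units:
  763 S:  S = Ω⁻¹ = kg⁻¹·m⁻²·s³·A²
  137 1/Ω:  Ω⁻¹ = (V·A⁻¹)⁻¹ = kg⁻¹·m⁻²·s³·A²
  497 A·V^-1:  A·V⁻¹ = A·(J·C⁻¹)⁻¹ = kg⁻¹·m⁻²·s³·A²
  (575 μS) / (20.5 s^-1):  [kg⁻¹·m⁻²·s³·A²] / [s⁻¹] = kg⁻¹·m⁻²·s⁴·A²
The terms do not share a single dimension (kg⁻¹·m⁻²·s³·A² vs kg⁻¹·m⁻²·s⁴·A²).

No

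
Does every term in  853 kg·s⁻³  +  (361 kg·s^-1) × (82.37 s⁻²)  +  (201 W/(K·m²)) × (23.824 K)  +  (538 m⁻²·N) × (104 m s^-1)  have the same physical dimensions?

In SI base units:
  853 kg·s⁻³:  kg·s⁻³
  (361 kg·s^-1) × (82.37 s⁻²):  [kg·s⁻¹] · [s⁻²] = kg·s⁻³
  (201 W/(K·m²)) × (23.824 K):  [kg·s⁻³·K⁻¹] · [K] = kg·s⁻³
  (538 m⁻²·N) × (104 m s^-1):  [kg·m⁻¹·s⁻²] · [m·s⁻¹] = kg·s⁻³
Every term reduces to kg·s⁻³.

Yes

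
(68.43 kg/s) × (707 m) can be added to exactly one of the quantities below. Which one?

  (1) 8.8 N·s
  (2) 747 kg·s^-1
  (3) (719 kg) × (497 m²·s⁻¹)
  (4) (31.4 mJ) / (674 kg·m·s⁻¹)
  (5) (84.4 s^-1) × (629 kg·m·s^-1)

(1)

Reference: [kg·s⁻¹] · [m] = kg·m·s⁻¹.
Each option:
  (1) N·s = kg·m·s⁻²·s = kg·m·s⁻¹  ← same
  (2) kg·s⁻¹
  (3) [kg] · [m²·s⁻¹] = kg·m²·s⁻¹
  (4) [kg·m²·s⁻²] / [kg·m·s⁻¹] = m·s⁻¹
  (5) [s⁻¹] · [kg·m·s⁻¹] = kg·m·s⁻²
Only (1) matches kg·m·s⁻¹.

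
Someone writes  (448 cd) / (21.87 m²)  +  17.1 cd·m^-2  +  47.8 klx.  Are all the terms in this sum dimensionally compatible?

Work out the base dimensions of each:
  (448 cd) / (21.87 m²):  [cd] / [m²] = m⁻²·cd
  17.1 cd·m^-2:  cd·m⁻² = m⁻²·cd
  47.8 klx:  lx = lm·m⁻² = m⁻²·cd
Every term reduces to m⁻²·cd.

Yes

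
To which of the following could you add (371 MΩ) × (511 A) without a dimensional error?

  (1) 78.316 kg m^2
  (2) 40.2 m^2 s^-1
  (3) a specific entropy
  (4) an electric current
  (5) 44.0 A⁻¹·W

Reference: [kg·m²·s⁻³·A⁻²] · [A] = kg·m²·s⁻³·A⁻¹.
Each option:
  (1) kg·m²
  (2) m²·s⁻¹
  (3) [specific entropy] = m²·s⁻²·K⁻¹
  (4) [electric current] = A
  (5) W·A⁻¹ = J·s⁻¹·A⁻¹ = kg·m²·s⁻³·A⁻¹  ← same
Only (5) matches kg·m²·s⁻³·A⁻¹.

(5)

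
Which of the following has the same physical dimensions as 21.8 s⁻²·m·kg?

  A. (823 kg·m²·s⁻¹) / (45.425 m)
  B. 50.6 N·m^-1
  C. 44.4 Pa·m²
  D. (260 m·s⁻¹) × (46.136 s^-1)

C.

Reference: kg·m·s⁻².
Each option:
  A. [kg·m²·s⁻¹] / [m] = kg·m·s⁻¹
  B. N·m⁻¹ = kg·m·s⁻²·m⁻¹ = kg·s⁻²
  C. Pa·m² = N·m⁻²·m² = kg·m·s⁻²  ← same
  D. [m·s⁻¹] · [s⁻¹] = m·s⁻²
Only C. matches kg·m·s⁻².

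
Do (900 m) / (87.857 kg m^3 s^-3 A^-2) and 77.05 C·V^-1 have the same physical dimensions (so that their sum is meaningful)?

No

Dimensions:
  (900 m) / (87.857 kg m^3 s^-3 A^-2):  [m] / [kg·m³·s⁻³·A⁻²] = kg⁻¹·m⁻²·s³·A²
  77.05 C·V^-1:  C·V⁻¹ = s·A·(J·C⁻¹)⁻¹ = kg⁻¹·m⁻²·s⁴·A²
kg⁻¹·m⁻²·s³·A² ≠ kg⁻¹·m⁻²·s⁴·A², so they cannot be added.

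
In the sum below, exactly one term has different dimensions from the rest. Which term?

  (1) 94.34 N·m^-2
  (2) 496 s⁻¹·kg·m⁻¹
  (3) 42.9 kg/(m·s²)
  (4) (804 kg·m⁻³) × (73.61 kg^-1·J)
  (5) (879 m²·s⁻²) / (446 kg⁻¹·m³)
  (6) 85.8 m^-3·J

Expand each in SI base units:
  (1) N·m⁻² = kg·m·s⁻²·m⁻² = kg·m⁻¹·s⁻²
  (2) kg·m⁻¹·s⁻¹
  (3) kg·m⁻¹·s⁻²
  (4) [kg·m⁻³] · [m²·s⁻²] = kg·m⁻¹·s⁻²
  (5) [m²·s⁻²] / [kg⁻¹·m³] = kg·m⁻¹·s⁻²
  (6) J·m⁻³ = N·m·m⁻³ = kg·m⁻¹·s⁻²
All reduce to kg·m⁻¹·s⁻² except (2), which is kg·m⁻¹·s⁻¹.

(2)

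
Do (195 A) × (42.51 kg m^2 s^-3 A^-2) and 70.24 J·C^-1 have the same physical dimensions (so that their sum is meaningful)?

Yes

Work out the base dimensions of each:
  (195 A) × (42.51 kg m^2 s^-3 A^-2):  [A] · [kg·m²·s⁻³·A⁻²] = kg·m²·s⁻³·A⁻¹
  70.24 J·C^-1:  J·C⁻¹ = N·m·(s·A)⁻¹ = kg·m²·s⁻³·A⁻¹
Both are kg·m²·s⁻³·A⁻¹, so they have the same dimensions and can be added.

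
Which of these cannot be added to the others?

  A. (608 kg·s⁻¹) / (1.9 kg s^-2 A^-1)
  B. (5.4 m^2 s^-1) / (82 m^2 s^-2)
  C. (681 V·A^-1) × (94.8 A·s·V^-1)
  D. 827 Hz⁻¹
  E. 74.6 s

A.

Work out the base dimensions of each:
  A. [kg·s⁻¹] / [kg·s⁻²·A⁻¹] = s·A
  B. [m²·s⁻¹] / [m²·s⁻²] = s
  C. [kg·m²·s⁻³·A⁻²] · [kg⁻¹·m⁻²·s⁴·A²] = s
  D. Hz⁻¹ = (s⁻¹)⁻¹ = s
  E. s
All reduce to s except A., which is s·A.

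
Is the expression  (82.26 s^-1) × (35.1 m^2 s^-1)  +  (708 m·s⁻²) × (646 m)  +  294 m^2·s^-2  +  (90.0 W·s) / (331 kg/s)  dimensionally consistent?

In SI base units:
  (82.26 s^-1) × (35.1 m^2 s^-1):  [s⁻¹] · [m²·s⁻¹] = m²·s⁻²
  (708 m·s⁻²) × (646 m):  [m·s⁻²] · [m] = m²·s⁻²
  294 m^2·s^-2:  m²·s⁻²
  (90.0 W·s) / (331 kg/s):  [kg·m²·s⁻²] / [kg·s⁻¹] = m²·s⁻¹
The terms do not share a single dimension (m²·s⁻² vs m²·s⁻¹).

No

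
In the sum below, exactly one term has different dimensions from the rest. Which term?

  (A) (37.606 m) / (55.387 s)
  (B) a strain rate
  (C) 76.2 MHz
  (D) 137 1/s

(A)

In SI base units:
  (A) [m] / [s] = m·s⁻¹
  (B) [strain rate] = s⁻¹
  (C) Hz = s⁻¹
  (D) s⁻¹
All reduce to s⁻¹ except (A), which is m·s⁻¹.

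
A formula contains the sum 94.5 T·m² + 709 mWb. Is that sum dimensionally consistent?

Yes

Expand each in SI base units:
  94.5 T·m²:  T·m² = Wb·m⁻²·m² = kg·m²·s⁻²·A⁻¹
  709 mWb:  Wb = V·s = kg·m²·s⁻²·A⁻¹
Both are kg·m²·s⁻²·A⁻¹, so they have the same dimensions and can be added.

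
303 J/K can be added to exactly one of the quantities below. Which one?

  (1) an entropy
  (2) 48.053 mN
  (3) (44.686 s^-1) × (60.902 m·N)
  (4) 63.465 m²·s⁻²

(1)

Reference: J·K⁻¹ = N·m·K⁻¹ = kg·m²·s⁻²·K⁻¹.
Each option:
  (1) [entropy] = kg·m²·s⁻²·K⁻¹  ← same
  (2) N = kg·m·s⁻²
  (3) [s⁻¹] · [kg·m²·s⁻²] = kg·m²·s⁻³
  (4) m²·s⁻²
Only (1) matches kg·m²·s⁻²·K⁻¹.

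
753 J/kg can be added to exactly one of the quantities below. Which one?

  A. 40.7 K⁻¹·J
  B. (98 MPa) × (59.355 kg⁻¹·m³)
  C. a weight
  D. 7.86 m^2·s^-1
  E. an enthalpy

Reference: J·kg⁻¹ = N·m·kg⁻¹ = m²·s⁻².
Each option:
  A. J·K⁻¹ = N·m·K⁻¹ = kg·m²·s⁻²·K⁻¹
  B. [kg·m⁻¹·s⁻²] · [kg⁻¹·m³] = m²·s⁻²  ← same
  C. [weight] = kg·m·s⁻²
  D. m²·s⁻¹
  E. [enthalpy] = kg·m²·s⁻²
Only B. matches m²·s⁻².

B.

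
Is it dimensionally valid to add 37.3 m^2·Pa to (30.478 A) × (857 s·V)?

No

In SI base units:
  37.3 m^2·Pa:  Pa·m² = N·m⁻²·m² = kg·m·s⁻²
  (30.478 A) × (857 s·V):  [A] · [kg·m²·s⁻²·A⁻¹] = kg·m²·s⁻²
kg·m·s⁻² ≠ kg·m²·s⁻², so they cannot be added.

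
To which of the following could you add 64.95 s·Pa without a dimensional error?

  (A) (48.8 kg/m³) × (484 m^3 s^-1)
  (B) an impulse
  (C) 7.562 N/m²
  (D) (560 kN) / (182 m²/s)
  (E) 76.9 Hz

(D)

Reference: Pa·s = N·m⁻²·s = kg·m⁻¹·s⁻¹.
Each option:
  (A) [kg·m⁻³] · [m³·s⁻¹] = kg·s⁻¹
  (B) [impulse] = kg·m·s⁻¹
  (C) N·m⁻² = kg·m·s⁻²·m⁻² = kg·m⁻¹·s⁻²
  (D) [kg·m·s⁻²] / [m²·s⁻¹] = kg·m⁻¹·s⁻¹  ← same
  (E) Hz = s⁻¹
Only (D) matches kg·m⁻¹·s⁻¹.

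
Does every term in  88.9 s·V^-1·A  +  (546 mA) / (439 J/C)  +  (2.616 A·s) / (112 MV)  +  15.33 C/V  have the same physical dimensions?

No

Reduce each to base SI dimensions:
  88.9 s·V^-1·A:  A·s·V⁻¹ = A·s·(J·C⁻¹)⁻¹ = kg⁻¹·m⁻²·s⁴·A²
  (546 mA) / (439 J/C):  [A] / [kg·m²·s⁻³·A⁻¹] = kg⁻¹·m⁻²·s³·A²
  (2.616 A·s) / (112 MV):  [s·A] / [kg·m²·s⁻³·A⁻¹] = kg⁻¹·m⁻²·s⁴·A²
  15.33 C/V:  C·V⁻¹ = s·A·(J·C⁻¹)⁻¹ = kg⁻¹·m⁻²·s⁴·A²
The terms do not share a single dimension (kg⁻¹·m⁻²·s³·A² vs kg⁻¹·m⁻²·s⁴·A²).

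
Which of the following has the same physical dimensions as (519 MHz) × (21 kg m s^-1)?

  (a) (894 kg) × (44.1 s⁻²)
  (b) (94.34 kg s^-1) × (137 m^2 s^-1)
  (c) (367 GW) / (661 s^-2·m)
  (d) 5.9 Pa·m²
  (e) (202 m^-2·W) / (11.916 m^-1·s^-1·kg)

Reference: [s⁻¹] · [kg·m·s⁻¹] = kg·m·s⁻².
Each option:
  (a) [kg] · [s⁻²] = kg·s⁻²
  (b) [kg·s⁻¹] · [m²·s⁻¹] = kg·m²·s⁻²
  (c) [kg·m²·s⁻³] / [m·s⁻²] = kg·m·s⁻¹
  (d) Pa·m² = N·m⁻²·m² = kg·m·s⁻²  ← same
  (e) [kg·s⁻³] / [kg·m⁻¹·s⁻¹] = m·s⁻²
Only (d) matches kg·m·s⁻².

(d)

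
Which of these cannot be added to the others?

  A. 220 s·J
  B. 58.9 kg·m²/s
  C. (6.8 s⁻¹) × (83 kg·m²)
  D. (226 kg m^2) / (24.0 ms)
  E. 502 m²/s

Expand each in SI base units:
  A. J·s = N·m·s = kg·m²·s⁻¹
  B. kg·m²·s⁻¹
  C. [s⁻¹] · [kg·m²] = kg·m²·s⁻¹
  D. [kg·m²] / [s] = kg·m²·s⁻¹
  E. m²·s⁻¹
All reduce to kg·m²·s⁻¹ except E., which is m²·s⁻¹.

E.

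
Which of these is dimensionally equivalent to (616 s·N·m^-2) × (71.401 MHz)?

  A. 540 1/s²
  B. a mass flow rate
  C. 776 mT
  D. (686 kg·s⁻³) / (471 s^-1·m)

D.

Reference: [kg·m⁻¹·s⁻¹] · [s⁻¹] = kg·m⁻¹·s⁻².
Each option:
  A. s⁻²
  B. [mass flow rate] = kg·s⁻¹
  C. T = Wb·m⁻² = kg·s⁻²·A⁻¹
  D. [kg·s⁻³] / [m·s⁻¹] = kg·m⁻¹·s⁻²  ← same
Only D. matches kg·m⁻¹·s⁻².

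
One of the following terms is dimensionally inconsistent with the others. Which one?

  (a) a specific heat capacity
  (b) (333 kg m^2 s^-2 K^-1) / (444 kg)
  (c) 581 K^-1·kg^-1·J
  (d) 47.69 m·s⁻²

(d)

Expand each in SI base units:
  (a) [specific heat capacity] = m²·s⁻²·K⁻¹
  (b) [kg·m²·s⁻²·K⁻¹] / [kg] = m²·s⁻²·K⁻¹
  (c) J·kg⁻¹·K⁻¹ = N·m·kg⁻¹·K⁻¹ = m²·s⁻²·K⁻¹
  (d) m·s⁻²
All reduce to m²·s⁻²·K⁻¹ except (d), which is m·s⁻².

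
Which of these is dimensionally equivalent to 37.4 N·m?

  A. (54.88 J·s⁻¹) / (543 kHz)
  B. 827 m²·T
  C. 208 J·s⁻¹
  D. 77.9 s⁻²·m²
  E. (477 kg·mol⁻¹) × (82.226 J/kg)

Reference: N·m = kg·m·s⁻²·m = kg·m²·s⁻².
Each option:
  A. [kg·m²·s⁻³] / [s⁻¹] = kg·m²·s⁻²  ← same
  B. T·m² = Wb·m⁻²·m² = kg·m²·s⁻²·A⁻¹
  C. J·s⁻¹ = N·m·s⁻¹ = kg·m²·s⁻³
  D. m²·s⁻²
  E. [kg·mol⁻¹] · [m²·s⁻²] = kg·m²·s⁻²·mol⁻¹
Only A. matches kg·m²·s⁻².

A.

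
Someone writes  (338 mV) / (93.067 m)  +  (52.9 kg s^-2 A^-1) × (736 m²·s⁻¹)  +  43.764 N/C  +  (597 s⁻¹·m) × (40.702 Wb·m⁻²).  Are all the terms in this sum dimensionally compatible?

No

Work out the base dimensions of each:
  (338 mV) / (93.067 m):  [kg·m²·s⁻³·A⁻¹] / [m] = kg·m·s⁻³·A⁻¹
  (52.9 kg s^-2 A^-1) × (736 m²·s⁻¹):  [kg·s⁻²·A⁻¹] · [m²·s⁻¹] = kg·m²·s⁻³·A⁻¹
  43.764 N/C:  N·C⁻¹ = kg·m·s⁻²·(s·A)⁻¹ = kg·m·s⁻³·A⁻¹
  (597 s⁻¹·m) × (40.702 Wb·m⁻²):  [m·s⁻¹] · [kg·s⁻²·A⁻¹] = kg·m·s⁻³·A⁻¹
The terms do not share a single dimension (kg·m²·s⁻³·A⁻¹ vs kg·m·s⁻³·A⁻¹).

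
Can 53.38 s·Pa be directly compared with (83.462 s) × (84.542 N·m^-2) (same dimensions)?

Dimensions:
  53.38 s·Pa:  Pa·s = N·m⁻²·s = kg·m⁻¹·s⁻¹
  (83.462 s) × (84.542 N·m^-2):  [s] · [kg·m⁻¹·s⁻²] = kg·m⁻¹·s⁻¹
Both are kg·m⁻¹·s⁻¹, so they have the same dimensions and can be added.

Yes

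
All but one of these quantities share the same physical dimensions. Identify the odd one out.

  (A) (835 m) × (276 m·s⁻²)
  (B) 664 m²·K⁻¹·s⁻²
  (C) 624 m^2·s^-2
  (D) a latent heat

(B)

Dimensions:
  (A) [m] · [m·s⁻²] = m²·s⁻²
  (B) m²·s⁻²·K⁻¹
  (C) m²·s⁻²
  (D) [latent heat] = m²·s⁻²
All reduce to m²·s⁻² except (B), which is m²·s⁻²·K⁻¹.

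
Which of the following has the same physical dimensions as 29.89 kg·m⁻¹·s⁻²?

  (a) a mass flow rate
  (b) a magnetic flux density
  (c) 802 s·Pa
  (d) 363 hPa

(d)

Reference: kg·m⁻¹·s⁻².
Each option:
  (a) [mass flow rate] = kg·s⁻¹
  (b) [magnetic flux density] = kg·s⁻²·A⁻¹
  (c) Pa·s = N·m⁻²·s = kg·m⁻¹·s⁻¹
  (d) Pa = N·m⁻² = kg·m⁻¹·s⁻²  ← same
Only (d) matches kg·m⁻¹·s⁻².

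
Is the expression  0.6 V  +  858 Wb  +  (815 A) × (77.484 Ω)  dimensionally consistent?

No

Expand each in SI base units:
  0.6 V:  V = J·C⁻¹ = kg·m²·s⁻³·A⁻¹
  858 Wb:  Wb = V·s = kg·m²·s⁻²·A⁻¹
  (815 A) × (77.484 Ω):  [A] · [kg·m²·s⁻³·A⁻²] = kg·m²·s⁻³·A⁻¹
The terms do not share a single dimension (kg·m²·s⁻²·A⁻¹ vs kg·m²·s⁻³·A⁻¹).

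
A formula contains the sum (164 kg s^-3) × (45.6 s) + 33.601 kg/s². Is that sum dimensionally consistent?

Yes

Reduce each to base SI dimensions:
  (164 kg s^-3) × (45.6 s):  [kg·s⁻³] · [s] = kg·s⁻²
  33.601 kg/s²:  kg·s⁻²
Both are kg·s⁻², so they have the same dimensions and can be added.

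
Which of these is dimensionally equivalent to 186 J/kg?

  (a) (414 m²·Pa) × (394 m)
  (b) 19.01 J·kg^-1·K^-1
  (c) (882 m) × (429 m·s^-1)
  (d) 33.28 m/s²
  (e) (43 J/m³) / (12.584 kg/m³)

Reference: J·kg⁻¹ = N·m·kg⁻¹ = m²·s⁻².
Each option:
  (a) [kg·m·s⁻²] · [m] = kg·m²·s⁻²
  (b) J·kg⁻¹·K⁻¹ = N·m·kg⁻¹·K⁻¹ = m²·s⁻²·K⁻¹
  (c) [m] · [m·s⁻¹] = m²·s⁻¹
  (d) m·s⁻²
  (e) [kg·m⁻¹·s⁻²] / [kg·m⁻³] = m²·s⁻²  ← same
Only (e) matches m²·s⁻².

(e)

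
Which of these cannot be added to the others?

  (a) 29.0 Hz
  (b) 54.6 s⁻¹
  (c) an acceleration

(c)

Reduce each to base SI dimensions:
  (a) Hz = s⁻¹
  (b) s⁻¹
  (c) [acceleration] = m·s⁻²
All reduce to s⁻¹ except (c), which is m·s⁻².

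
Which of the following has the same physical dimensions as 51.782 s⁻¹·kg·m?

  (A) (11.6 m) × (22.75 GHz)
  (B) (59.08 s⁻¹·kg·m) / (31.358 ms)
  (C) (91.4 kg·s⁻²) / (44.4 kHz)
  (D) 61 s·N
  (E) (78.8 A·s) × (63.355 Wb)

(D)

Reference: kg·m·s⁻¹.
Each option:
  (A) [m] · [s⁻¹] = m·s⁻¹
  (B) [kg·m·s⁻¹] / [s] = kg·m·s⁻²
  (C) [kg·s⁻²] / [s⁻¹] = kg·s⁻¹
  (D) N·s = kg·m·s⁻²·s = kg·m·s⁻¹  ← same
  (E) [s·A] · [kg·m²·s⁻²·A⁻¹] = kg·m²·s⁻¹
Only (D) matches kg·m·s⁻¹.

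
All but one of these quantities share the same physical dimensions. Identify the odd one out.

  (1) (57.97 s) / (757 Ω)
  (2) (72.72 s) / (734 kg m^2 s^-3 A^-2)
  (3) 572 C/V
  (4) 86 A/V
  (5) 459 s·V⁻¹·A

(4)

Reduce each to base SI dimensions:
  (1) [s] / [kg·m²·s⁻³·A⁻²] = kg⁻¹·m⁻²·s⁴·A²
  (2) [s] / [kg·m²·s⁻³·A⁻²] = kg⁻¹·m⁻²·s⁴·A²
  (3) C·V⁻¹ = s·A·(J·C⁻¹)⁻¹ = kg⁻¹·m⁻²·s⁴·A²
  (4) A·V⁻¹ = A·(J·C⁻¹)⁻¹ = kg⁻¹·m⁻²·s³·A²
  (5) A·s·V⁻¹ = A·s·(J·C⁻¹)⁻¹ = kg⁻¹·m⁻²·s⁴·A²
All reduce to kg⁻¹·m⁻²·s⁴·A² except (4), which is kg⁻¹·m⁻²·s³·A².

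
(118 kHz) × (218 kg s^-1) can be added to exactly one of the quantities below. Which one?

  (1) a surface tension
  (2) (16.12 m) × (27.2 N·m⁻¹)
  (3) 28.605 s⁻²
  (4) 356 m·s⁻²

Reference: [s⁻¹] · [kg·s⁻¹] = kg·s⁻².
Each option:
  (1) [surface tension] = kg·s⁻²  ← same
  (2) [m] · [kg·s⁻²] = kg·m·s⁻²
  (3) s⁻²
  (4) m·s⁻²
Only (1) matches kg·s⁻².

(1)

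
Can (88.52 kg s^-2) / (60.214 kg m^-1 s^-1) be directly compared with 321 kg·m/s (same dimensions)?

No

Work out the base dimensions of each:
  (88.52 kg s^-2) / (60.214 kg m^-1 s^-1):  [kg·s⁻²] / [kg·m⁻¹·s⁻¹] = m·s⁻¹
  321 kg·m/s:  kg·m·s⁻¹
m·s⁻¹ ≠ kg·m·s⁻¹, so they cannot be added.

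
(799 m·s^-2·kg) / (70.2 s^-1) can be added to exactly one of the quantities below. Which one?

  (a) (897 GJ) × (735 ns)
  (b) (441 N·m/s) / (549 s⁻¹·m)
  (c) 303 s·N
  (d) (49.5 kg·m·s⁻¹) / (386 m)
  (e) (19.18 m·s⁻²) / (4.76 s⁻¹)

Reference: [kg·m·s⁻²] / [s⁻¹] = kg·m·s⁻¹.
Each option:
  (a) [kg·m²·s⁻²] · [s] = kg·m²·s⁻¹
  (b) [kg·m²·s⁻³] / [m·s⁻¹] = kg·m·s⁻²
  (c) N·s = kg·m·s⁻²·s = kg·m·s⁻¹  ← same
  (d) [kg·m·s⁻¹] / [m] = kg·s⁻¹
  (e) [m·s⁻²] / [s⁻¹] = m·s⁻¹
Only (c) matches kg·m·s⁻¹.

(c)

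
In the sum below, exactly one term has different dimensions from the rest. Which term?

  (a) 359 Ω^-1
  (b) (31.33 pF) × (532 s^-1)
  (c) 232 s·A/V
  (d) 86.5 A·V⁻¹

Reduce each to base SI dimensions:
  (a) Ω⁻¹ = (V·A⁻¹)⁻¹ = kg⁻¹·m⁻²·s³·A²
  (b) [kg⁻¹·m⁻²·s⁴·A²] · [s⁻¹] = kg⁻¹·m⁻²·s³·A²
  (c) A·s·V⁻¹ = A·s·(J·C⁻¹)⁻¹ = kg⁻¹·m⁻²·s⁴·A²
  (d) A·V⁻¹ = A·(J·C⁻¹)⁻¹ = kg⁻¹·m⁻²·s³·A²
All reduce to kg⁻¹·m⁻²·s³·A² except (c), which is kg⁻¹·m⁻²·s⁴·A².

(c)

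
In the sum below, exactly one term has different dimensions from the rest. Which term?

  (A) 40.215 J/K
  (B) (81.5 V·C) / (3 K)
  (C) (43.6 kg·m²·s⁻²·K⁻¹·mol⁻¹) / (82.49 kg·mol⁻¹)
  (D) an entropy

(C)

Dimensions:
  (A) J·K⁻¹ = N·m·K⁻¹ = kg·m²·s⁻²·K⁻¹
  (B) [kg·m²·s⁻²] / [K] = kg·m²·s⁻²·K⁻¹
  (C) [kg·m²·s⁻²·K⁻¹·mol⁻¹] / [kg·mol⁻¹] = m²·s⁻²·K⁻¹
  (D) [entropy] = kg·m²·s⁻²·K⁻¹
All reduce to kg·m²·s⁻²·K⁻¹ except (C), which is m²·s⁻²·K⁻¹.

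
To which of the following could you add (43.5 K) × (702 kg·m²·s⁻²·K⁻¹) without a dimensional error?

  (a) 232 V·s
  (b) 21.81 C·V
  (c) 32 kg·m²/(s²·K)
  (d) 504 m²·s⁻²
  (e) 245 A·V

Reference: [K] · [kg·m²·s⁻²·K⁻¹] = kg·m²·s⁻².
Each option:
  (a) V·s = J·C⁻¹·s = kg·m²·s⁻²·A⁻¹
  (b) C·V = s·A·J·C⁻¹ = kg·m²·s⁻²  ← same
  (c) kg·m²·s⁻²·K⁻¹
  (d) m²·s⁻²
  (e) V·A = J·C⁻¹·A = kg·m²·s⁻³
Only (b) matches kg·m²·s⁻².

(b)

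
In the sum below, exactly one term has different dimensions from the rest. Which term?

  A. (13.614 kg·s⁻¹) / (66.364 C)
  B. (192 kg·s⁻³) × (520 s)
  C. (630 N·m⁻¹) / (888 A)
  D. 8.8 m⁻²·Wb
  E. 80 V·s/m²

B.

Dimensions:
  A. [kg·s⁻¹] / [s·A] = kg·s⁻²·A⁻¹
  B. [kg·s⁻³] · [s] = kg·s⁻²
  C. [kg·s⁻²] / [A] = kg·s⁻²·A⁻¹
  D. Wb·m⁻² = V·s·m⁻² = kg·s⁻²·A⁻¹
  E. V·s·m⁻² = J·C⁻¹·s·m⁻² = kg·s⁻²·A⁻¹
All reduce to kg·s⁻²·A⁻¹ except B., which is kg·s⁻².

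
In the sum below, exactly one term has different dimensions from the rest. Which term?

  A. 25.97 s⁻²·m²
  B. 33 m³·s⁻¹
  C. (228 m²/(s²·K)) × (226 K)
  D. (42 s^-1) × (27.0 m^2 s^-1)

B.

In SI base units:
  A. m²·s⁻²
  B. m³·s⁻¹
  C. [m²·s⁻²·K⁻¹] · [K] = m²·s⁻²
  D. [s⁻¹] · [m²·s⁻¹] = m²·s⁻²
All reduce to m²·s⁻² except B., which is m³·s⁻¹.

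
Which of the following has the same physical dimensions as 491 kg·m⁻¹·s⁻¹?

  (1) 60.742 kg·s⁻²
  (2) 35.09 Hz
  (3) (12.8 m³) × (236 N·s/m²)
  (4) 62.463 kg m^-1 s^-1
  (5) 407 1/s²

(4)

Reference: kg·m⁻¹·s⁻¹.
Each option:
  (1) kg·s⁻²
  (2) Hz = s⁻¹
  (3) [m³] · [kg·m⁻¹·s⁻¹] = kg·m²·s⁻¹
  (4) kg·m⁻¹·s⁻¹  ← same
  (5) s⁻²
Only (4) matches kg·m⁻¹·s⁻¹.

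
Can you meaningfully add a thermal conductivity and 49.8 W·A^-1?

Reduce each to base SI dimensions:
  a thermal conductivity:  [thermal conductivity] = kg·m·s⁻³·K⁻¹
  49.8 W·A^-1:  W·A⁻¹ = J·s⁻¹·A⁻¹ = kg·m²·s⁻³·A⁻¹
kg·m·s⁻³·K⁻¹ ≠ kg·m²·s⁻³·A⁻¹, so they cannot be added.

No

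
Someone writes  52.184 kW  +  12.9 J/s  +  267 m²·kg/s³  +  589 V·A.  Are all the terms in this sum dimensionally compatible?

Yes

Work out the base dimensions of each:
  52.184 kW:  W = J·s⁻¹ = kg·m²·s⁻³
  12.9 J/s:  J·s⁻¹ = N·m·s⁻¹ = kg·m²·s⁻³
  267 m²·kg/s³:  kg·m²·s⁻³
  589 V·A:  V·A = J·C⁻¹·A = kg·m²·s⁻³
Every term reduces to kg·m²·s⁻³.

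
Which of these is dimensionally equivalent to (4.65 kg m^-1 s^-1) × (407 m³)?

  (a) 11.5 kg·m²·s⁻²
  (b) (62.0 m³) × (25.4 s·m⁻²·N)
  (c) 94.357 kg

(b)

Reference: [kg·m⁻¹·s⁻¹] · [m³] = kg·m²·s⁻¹.
Each option:
  (a) kg·m²·s⁻²
  (b) [m³] · [kg·m⁻¹·s⁻¹] = kg·m²·s⁻¹  ← same
  (c) kg
Only (b) matches kg·m²·s⁻¹.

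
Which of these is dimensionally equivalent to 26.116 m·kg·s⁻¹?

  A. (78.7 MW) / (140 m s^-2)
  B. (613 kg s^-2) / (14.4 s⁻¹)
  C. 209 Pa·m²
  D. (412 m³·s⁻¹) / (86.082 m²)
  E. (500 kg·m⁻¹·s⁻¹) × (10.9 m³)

A.

Reference: kg·m·s⁻¹.
Each option:
  A. [kg·m²·s⁻³] / [m·s⁻²] = kg·m·s⁻¹  ← same
  B. [kg·s⁻²] / [s⁻¹] = kg·s⁻¹
  C. Pa·m² = N·m⁻²·m² = kg·m·s⁻²
  D. [m³·s⁻¹] / [m²] = m·s⁻¹
  E. [kg·m⁻¹·s⁻¹] · [m³] = kg·m²·s⁻¹
Only A. matches kg·m·s⁻¹.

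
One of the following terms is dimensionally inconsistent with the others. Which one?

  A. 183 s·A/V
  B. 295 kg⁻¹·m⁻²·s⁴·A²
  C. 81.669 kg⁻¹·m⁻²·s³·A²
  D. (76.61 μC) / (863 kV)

Dimensions:
  A. A·s·V⁻¹ = A·s·(J·C⁻¹)⁻¹ = kg⁻¹·m⁻²·s⁴·A²
  B. kg⁻¹·m⁻²·s⁴·A²
  C. kg⁻¹·m⁻²·s³·A²
  D. [s·A] / [kg·m²·s⁻³·A⁻¹] = kg⁻¹·m⁻²·s⁴·A²
All reduce to kg⁻¹·m⁻²·s⁴·A² except C., which is kg⁻¹·m⁻²·s³·A².

C.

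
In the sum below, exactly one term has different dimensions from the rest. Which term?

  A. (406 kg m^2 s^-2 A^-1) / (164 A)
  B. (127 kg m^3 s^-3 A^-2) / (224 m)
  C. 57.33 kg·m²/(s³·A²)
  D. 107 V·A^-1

Reduce each to base SI dimensions:
  A. [kg·m²·s⁻²·A⁻¹] / [A] = kg·m²·s⁻²·A⁻²
  B. [kg·m³·s⁻³·A⁻²] / [m] = kg·m²·s⁻³·A⁻²
  C. kg·m²·s⁻³·A⁻²
  D. V·A⁻¹ = J·C⁻¹·A⁻¹ = kg·m²·s⁻³·A⁻²
All reduce to kg·m²·s⁻³·A⁻² except A., which is kg·m²·s⁻²·A⁻².

A.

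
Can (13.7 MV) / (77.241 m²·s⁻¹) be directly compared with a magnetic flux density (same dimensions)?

Expand each in SI base units:
  (13.7 MV) / (77.241 m²·s⁻¹):  [kg·m²·s⁻³·A⁻¹] / [m²·s⁻¹] = kg·s⁻²·A⁻¹
  a magnetic flux density:  [magnetic flux density] = kg·s⁻²·A⁻¹
Both are kg·s⁻²·A⁻¹, so they have the same dimensions and can be added.

Yes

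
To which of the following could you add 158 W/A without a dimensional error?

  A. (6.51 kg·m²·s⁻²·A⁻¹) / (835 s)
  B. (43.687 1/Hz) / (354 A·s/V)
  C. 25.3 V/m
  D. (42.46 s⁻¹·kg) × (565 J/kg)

Reference: W·A⁻¹ = J·s⁻¹·A⁻¹ = kg·m²·s⁻³·A⁻¹.
Each option:
  A. [kg·m²·s⁻²·A⁻¹] / [s] = kg·m²·s⁻³·A⁻¹  ← same
  B. [s] / [kg⁻¹·m⁻²·s⁴·A²] = kg·m²·s⁻³·A⁻²
  C. V·m⁻¹ = J·C⁻¹·m⁻¹ = kg·m·s⁻³·A⁻¹
  D. [kg·s⁻¹] · [m²·s⁻²] = kg·m²·s⁻³
Only A. matches kg·m²·s⁻³·A⁻¹.

A.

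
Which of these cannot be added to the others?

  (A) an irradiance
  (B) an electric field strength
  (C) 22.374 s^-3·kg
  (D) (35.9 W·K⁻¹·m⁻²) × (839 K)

(B)

Dimensions:
  (A) [irradiance] = kg·s⁻³
  (B) [electric field strength] = kg·m·s⁻³·A⁻¹
  (C) kg·s⁻³
  (D) [kg·s⁻³·K⁻¹] · [K] = kg·s⁻³
All reduce to kg·s⁻³ except (B), which is kg·m·s⁻³·A⁻¹.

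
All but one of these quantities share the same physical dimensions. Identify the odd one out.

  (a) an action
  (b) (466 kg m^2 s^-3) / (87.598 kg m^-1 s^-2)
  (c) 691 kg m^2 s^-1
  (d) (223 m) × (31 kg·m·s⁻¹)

Work out the base dimensions of each:
  (a) [action] = kg·m²·s⁻¹
  (b) [kg·m²·s⁻³] / [kg·m⁻¹·s⁻²] = m³·s⁻¹
  (c) kg·m²·s⁻¹
  (d) [m] · [kg·m·s⁻¹] = kg·m²·s⁻¹
All reduce to kg·m²·s⁻¹ except (b), which is m³·s⁻¹.

(b)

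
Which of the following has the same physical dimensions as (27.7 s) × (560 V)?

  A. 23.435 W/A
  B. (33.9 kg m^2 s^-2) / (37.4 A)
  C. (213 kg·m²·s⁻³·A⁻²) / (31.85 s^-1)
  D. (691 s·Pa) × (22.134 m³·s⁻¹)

Reference: [s] · [kg·m²·s⁻³·A⁻¹] = kg·m²·s⁻²·A⁻¹.
Each option:
  A. W·A⁻¹ = J·s⁻¹·A⁻¹ = kg·m²·s⁻³·A⁻¹
  B. [kg·m²·s⁻²] / [A] = kg·m²·s⁻²·A⁻¹  ← same
  C. [kg·m²·s⁻³·A⁻²] / [s⁻¹] = kg·m²·s⁻²·A⁻²
  D. [kg·m⁻¹·s⁻¹] · [m³·s⁻¹] = kg·m²·s⁻²
Only B. matches kg·m²·s⁻²·A⁻¹.

B.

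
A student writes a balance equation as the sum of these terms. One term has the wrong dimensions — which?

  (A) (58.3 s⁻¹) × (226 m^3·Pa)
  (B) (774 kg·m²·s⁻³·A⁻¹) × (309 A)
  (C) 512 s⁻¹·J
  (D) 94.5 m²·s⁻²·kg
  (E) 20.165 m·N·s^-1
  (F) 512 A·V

Reduce each to base SI dimensions:
  (A) [s⁻¹] · [kg·m²·s⁻²] = kg·m²·s⁻³
  (B) [kg·m²·s⁻³·A⁻¹] · [A] = kg·m²·s⁻³
  (C) J·s⁻¹ = N·m·s⁻¹ = kg·m²·s⁻³
  (D) kg·m²·s⁻²
  (E) N·m·s⁻¹ = kg·m·s⁻²·m·s⁻¹ = kg·m²·s⁻³
  (F) V·A = J·C⁻¹·A = kg·m²·s⁻³
All reduce to kg·m²·s⁻³ except (D), which is kg·m²·s⁻².

(D)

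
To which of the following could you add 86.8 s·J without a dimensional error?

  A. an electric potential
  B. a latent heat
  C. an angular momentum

Reference: J·s = N·m·s = kg·m²·s⁻¹.
Each option:
  A. [electric potential] = kg·m²·s⁻³·A⁻¹
  B. [latent heat] = m²·s⁻²
  C. [angular momentum] = kg·m²·s⁻¹  ← same
Only C. matches kg·m²·s⁻¹.

C.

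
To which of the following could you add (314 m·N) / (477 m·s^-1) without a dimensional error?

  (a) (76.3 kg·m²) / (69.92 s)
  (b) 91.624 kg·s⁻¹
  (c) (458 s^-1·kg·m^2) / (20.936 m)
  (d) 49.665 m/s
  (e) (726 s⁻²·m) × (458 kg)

(c)

Reference: [kg·m²·s⁻²] / [m·s⁻¹] = kg·m·s⁻¹.
Each option:
  (a) [kg·m²] / [s] = kg·m²·s⁻¹
  (b) kg·s⁻¹
  (c) [kg·m²·s⁻¹] / [m] = kg·m·s⁻¹  ← same
  (d) m·s⁻¹
  (e) [m·s⁻²] · [kg] = kg·m·s⁻²
Only (c) matches kg·m·s⁻¹.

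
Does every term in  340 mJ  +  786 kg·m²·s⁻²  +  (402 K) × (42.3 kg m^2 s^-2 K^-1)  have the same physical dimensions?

Yes

Dimensions:
  340 mJ:  J = N·m = kg·m²·s⁻²
  786 kg·m²·s⁻²:  kg·m²·s⁻²
  (402 K) × (42.3 kg m^2 s^-2 K^-1):  [K] · [kg·m²·s⁻²·K⁻¹] = kg·m²·s⁻²
Every term reduces to kg·m²·s⁻².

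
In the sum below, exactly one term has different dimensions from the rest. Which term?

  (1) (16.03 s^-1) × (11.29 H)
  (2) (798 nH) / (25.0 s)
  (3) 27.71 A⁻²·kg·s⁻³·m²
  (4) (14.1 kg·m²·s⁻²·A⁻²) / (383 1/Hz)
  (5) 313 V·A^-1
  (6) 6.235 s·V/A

(6)

Reduce each to base SI dimensions:
  (1) [s⁻¹] · [kg·m²·s⁻²·A⁻²] = kg·m²·s⁻³·A⁻²
  (2) [kg·m²·s⁻²·A⁻²] / [s] = kg·m²·s⁻³·A⁻²
  (3) kg·m²·s⁻³·A⁻²
  (4) [kg·m²·s⁻²·A⁻²] / [s] = kg·m²·s⁻³·A⁻²
  (5) V·A⁻¹ = J·C⁻¹·A⁻¹ = kg·m²·s⁻³·A⁻²
  (6) V·s·A⁻¹ = J·C⁻¹·s·A⁻¹ = kg·m²·s⁻²·A⁻²
All reduce to kg·m²·s⁻³·A⁻² except (6), which is kg·m²·s⁻²·A⁻².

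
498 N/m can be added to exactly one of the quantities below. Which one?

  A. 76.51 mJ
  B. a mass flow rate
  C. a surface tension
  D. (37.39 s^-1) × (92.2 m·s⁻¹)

C.

Reference: N·m⁻¹ = kg·m·s⁻²·m⁻¹ = kg·s⁻².
Each option:
  A. J = N·m = kg·m²·s⁻²
  B. [mass flow rate] = kg·s⁻¹
  C. [surface tension] = kg·s⁻²  ← same
  D. [s⁻¹] · [m·s⁻¹] = m·s⁻²
Only C. matches kg·s⁻².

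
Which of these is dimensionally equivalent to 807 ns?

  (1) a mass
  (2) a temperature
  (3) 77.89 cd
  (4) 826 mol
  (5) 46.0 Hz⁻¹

Reference: s.
Each option:
  (1) [mass] = kg
  (2) [temperature] = K
  (3) cd
  (4) mol
  (5) Hz⁻¹ = (s⁻¹)⁻¹ = s  ← same
Only (5) matches s.

(5)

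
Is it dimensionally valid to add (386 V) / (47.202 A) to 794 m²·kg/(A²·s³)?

Expand each in SI base units:
  (386 V) / (47.202 A):  [kg·m²·s⁻³·A⁻¹] / [A] = kg·m²·s⁻³·A⁻²
  794 m²·kg/(A²·s³):  kg·m²·s⁻³·A⁻²
Both are kg·m²·s⁻³·A⁻², so they have the same dimensions and can be added.

Yes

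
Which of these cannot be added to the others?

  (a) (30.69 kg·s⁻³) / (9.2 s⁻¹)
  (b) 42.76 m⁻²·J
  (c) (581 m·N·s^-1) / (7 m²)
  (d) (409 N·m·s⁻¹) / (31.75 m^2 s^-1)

(c)

Reduce each to base SI dimensions:
  (a) [kg·s⁻³] / [s⁻¹] = kg·s⁻²
  (b) J·m⁻² = N·m·m⁻² = kg·s⁻²
  (c) [kg·m²·s⁻³] / [m²] = kg·s⁻³
  (d) [kg·m²·s⁻³] / [m²·s⁻¹] = kg·s⁻²
All reduce to kg·s⁻² except (c), which is kg·s⁻³.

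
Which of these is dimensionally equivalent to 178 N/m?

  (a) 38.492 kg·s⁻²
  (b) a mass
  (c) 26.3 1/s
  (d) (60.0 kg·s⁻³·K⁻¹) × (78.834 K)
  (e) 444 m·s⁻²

Reference: N·m⁻¹ = kg·m·s⁻²·m⁻¹ = kg·s⁻².
Each option:
  (a) kg·s⁻²  ← same
  (b) [mass] = kg
  (c) s⁻¹
  (d) [kg·s⁻³·K⁻¹] · [K] = kg·s⁻³
  (e) m·s⁻²
Only (a) matches kg·s⁻².

(a)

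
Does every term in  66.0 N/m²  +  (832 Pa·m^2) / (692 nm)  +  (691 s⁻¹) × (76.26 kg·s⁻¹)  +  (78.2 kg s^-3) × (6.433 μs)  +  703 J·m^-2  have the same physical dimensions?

Work out the base dimensions of each:
  66.0 N/m²:  N·m⁻² = kg·m·s⁻²·m⁻² = kg·m⁻¹·s⁻²
  (832 Pa·m^2) / (692 nm):  [kg·m·s⁻²] / [m] = kg·s⁻²
  (691 s⁻¹) × (76.26 kg·s⁻¹):  [s⁻¹] · [kg·s⁻¹] = kg·s⁻²
  (78.2 kg s^-3) × (6.433 μs):  [kg·s⁻³] · [s] = kg·s⁻²
  703 J·m^-2:  J·m⁻² = N·m·m⁻² = kg·s⁻²
The terms do not share a single dimension (kg·m⁻¹·s⁻² vs kg·s⁻²).

No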